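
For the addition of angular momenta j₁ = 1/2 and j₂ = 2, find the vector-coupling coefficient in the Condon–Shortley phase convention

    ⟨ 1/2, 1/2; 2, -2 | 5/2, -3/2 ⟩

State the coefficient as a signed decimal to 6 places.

+√(1/5) ≈ +0.447214

triangle: 0!×1!×4!/6! = 24/720
(j±m)!: 1!×0!×0!×4!×1!×4! = 576
prefactor² = (2J+1)×Δ×N² = 576/5
  k=0: +1/(0!×0!×0!×0!×1!×4!) = 1/24
Σ = 1/24  ⇒  CG² = 576/5×1/24² = 1/5
CG = +√(1/5) = +0.447214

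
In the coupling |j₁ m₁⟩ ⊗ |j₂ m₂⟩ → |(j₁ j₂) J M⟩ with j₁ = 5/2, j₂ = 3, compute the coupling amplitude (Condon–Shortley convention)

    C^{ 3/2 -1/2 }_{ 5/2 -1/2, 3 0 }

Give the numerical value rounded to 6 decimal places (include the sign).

j₁+j₂−J=4  J+j₁−j₂=1  J−j₁+j₂=2  j₁+j₂+J+1=8
(j₁±m₁, j₂±m₂, J±M) = (2,3,3,3,1,2)
P² = 144/35
sum k=2..3:
  [2] +1/4 = 1/4
  [3] −1/12 = -1/12
S = 1/6
C² = P²·S² = 4/35 ; C = +0.338062

+√(4/35) = +0.338062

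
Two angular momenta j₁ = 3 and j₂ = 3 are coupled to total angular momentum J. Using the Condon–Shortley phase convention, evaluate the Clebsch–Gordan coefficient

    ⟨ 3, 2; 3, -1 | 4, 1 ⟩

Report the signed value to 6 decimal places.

j₁+j₂−J=2  J+j₁−j₂=4  J−j₁+j₂=4  j₁+j₂+J+1=11
(j₁±m₁, j₂±m₂, J±M) = (5,1,2,4,5,3)
P² = 82944/77
sum k=0..1:
  [0] +1/48 = 1/48
  [1] −1/144 = -1/144
S = 1/72
C² = P²·S² = 16/77 ; C = +0.455842

+0.455842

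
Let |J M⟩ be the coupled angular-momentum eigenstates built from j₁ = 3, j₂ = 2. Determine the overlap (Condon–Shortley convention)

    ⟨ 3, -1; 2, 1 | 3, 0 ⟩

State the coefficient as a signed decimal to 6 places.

+0.182574

√[7·2!4!2!/9! · 2!4!3!1!3!3!] = √(96/5)
  +(−1)^1/∏(1,1,3,2,1,0)! = -1/12  (running -1/12)
  +(−1)^2/∏(2,0,2,1,2,1)! = 1/8  (running 1/24)
⟨..|..⟩ = √(96/5)·(1/24) = +0.182574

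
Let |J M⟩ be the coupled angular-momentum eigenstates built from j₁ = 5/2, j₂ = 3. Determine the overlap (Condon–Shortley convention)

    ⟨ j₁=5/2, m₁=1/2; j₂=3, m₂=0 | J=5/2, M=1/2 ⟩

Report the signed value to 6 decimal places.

-0.276026

j₁+j₂−J=3  J+j₁−j₂=2  J−j₁+j₂=3  j₁+j₂+J+1=9
(j₁±m₁, j₂±m₂, J±M) = (3,2,3,3,3,2)
P² = 216/35
sum k=0..2:
  [0] +1/72 = 1/72
  [1] −1/4 = -1/4
  [2] +1/8 = 1/8
S = -1/9
C² = P²·S² = 8/105 ; C = -0.276026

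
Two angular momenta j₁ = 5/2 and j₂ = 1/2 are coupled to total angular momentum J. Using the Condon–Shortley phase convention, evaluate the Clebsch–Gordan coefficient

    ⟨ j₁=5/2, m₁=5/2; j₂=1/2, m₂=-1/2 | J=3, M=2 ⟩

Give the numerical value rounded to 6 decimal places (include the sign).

triangle: 0!*5!*1!/7! = 120/5040
(j±m)!: 5!*0!*0!*1!*5!*1! = 14400
prefactor² = (2J+1)*Δ*N² = 2400
  k=0: +1/(0!*0!*0!*0!*5!*1!) = 1/120
Σ = 1/120  ⇒  CG² = 2400*1/120² = 1/6
CG = +√(1/6) = +0.408248

+0.408248  (= +√(1/6))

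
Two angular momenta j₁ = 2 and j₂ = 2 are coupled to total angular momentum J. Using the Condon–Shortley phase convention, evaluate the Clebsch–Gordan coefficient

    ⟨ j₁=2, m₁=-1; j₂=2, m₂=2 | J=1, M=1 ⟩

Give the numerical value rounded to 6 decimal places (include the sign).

triangle: 3!·1!·1!/6! = 6/720
(j±m)!: 1!·3!·4!·0!·2!·0! = 288
prefactor² = (2J+1)·Δ·N² = 36/5
  k=3: −1/(3!·0!·0!·1!·1!·0!) = -1/6
Σ = -1/6  ⇒  CG² = 36/5·(-1/6)² = 1/5
CG = −√(1/5) = -0.447214

-0.447214  (= −√(1/5))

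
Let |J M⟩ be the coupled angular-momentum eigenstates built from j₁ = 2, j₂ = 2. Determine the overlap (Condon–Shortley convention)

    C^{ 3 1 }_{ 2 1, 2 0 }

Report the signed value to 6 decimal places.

triangle: 1!×3!×3!/8! = 36/40320
(j±m)!: 3!×1!×2!×2!×4!×2! = 1152
prefactor² = (2J+1)×Δ×N² = 36/5
  k=0: +1/(0!×1!×1!×2!×2!×1!) = 1/4
  k=1: −1/(1!×0!×0!×1!×3!×2!) = -1/12
Σ = 1/6  ⇒  CG² = 36/5×1/6² = 1/5
CG = +√(1/5) = +0.447214

+√(1/5) = +0.447214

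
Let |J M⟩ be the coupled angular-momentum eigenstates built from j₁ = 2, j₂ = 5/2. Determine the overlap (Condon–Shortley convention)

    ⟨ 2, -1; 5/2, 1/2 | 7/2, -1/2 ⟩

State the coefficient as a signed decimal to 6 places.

triangle: 1!×3!×4!/9! = 144/362880
(j±m)!: 1!×3!×3!×2!×3!×4! = 10368
prefactor² = (2J+1)×Δ×N² = 1152/35
  k=0: +1/(0!×1!×3!×3!×0!×1!) = 1/36
  k=1: −1/(1!×0!×2!×2!×1!×2!) = -1/8
Σ = -7/72  ⇒  CG² = 1152/35×(-7/72)² = 14/45
CG = −√(14/45) = -0.557773

−√(14/45) = -0.557773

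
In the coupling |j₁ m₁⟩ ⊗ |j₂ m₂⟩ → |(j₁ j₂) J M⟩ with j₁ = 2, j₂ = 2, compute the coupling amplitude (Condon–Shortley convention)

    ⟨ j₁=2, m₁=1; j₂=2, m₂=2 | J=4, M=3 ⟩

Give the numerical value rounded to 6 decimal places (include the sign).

+√(1/2) ≈ +0.707107

√[9·0!4!4!/9! · 3!1!4!0!7!1!] = √(10368)
  +(−1)^0/∏(0,0,1,4,3,0)! = 1/144  (running 1/144)
⟨..|..⟩ = √(10368)·(1/144) = +0.707107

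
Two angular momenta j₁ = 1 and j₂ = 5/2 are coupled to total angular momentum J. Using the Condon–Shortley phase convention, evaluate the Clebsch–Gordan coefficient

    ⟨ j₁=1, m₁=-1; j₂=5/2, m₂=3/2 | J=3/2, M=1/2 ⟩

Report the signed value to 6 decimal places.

√[4·2!0!3!/6! · 0!2!4!1!2!1!] = √(32/5)
  +(−1)^2/∏(2,0,0,2,0,1)! = 1/4  (running 1/4)
⟨..|..⟩ = √(32/5)·(1/4) = +0.632456

+0.632456  (= +√(2/5))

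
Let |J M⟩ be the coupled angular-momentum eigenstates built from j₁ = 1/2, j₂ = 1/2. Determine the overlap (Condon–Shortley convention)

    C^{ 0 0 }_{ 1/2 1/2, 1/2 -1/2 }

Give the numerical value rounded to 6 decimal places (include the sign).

√[1·1!0!0!/2! · 1!0!0!1!0!0!] = √(1/2)
  +(−1)^0/∏(0,1,0,0,0,0)! = 1  (running 1)
⟨..|..⟩ = √(1/2)·(1) = +0.707107

+√(1/2) = +0.707107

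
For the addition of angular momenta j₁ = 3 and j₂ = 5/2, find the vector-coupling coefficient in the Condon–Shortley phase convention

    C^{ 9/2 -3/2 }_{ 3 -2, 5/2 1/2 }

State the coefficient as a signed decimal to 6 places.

triangle: 1!*5!*4!/11! = 2880/39916800
(j±m)!: 1!*5!*3!*2!*3!*6! = 6220800
prefactor² = (2J+1)*Δ*N² = 345600/77
  k=0: +1/(0!*1!*5!*3!*0!*1!) = 1/720
  k=1: −1/(1!*0!*4!*2!*1!*2!) = -1/96
Σ = -13/1440  ⇒  CG² = 345600/77*(-13/1440)² = 169/462
CG = −√(169/462) = -0.604815

−√(169/462) ≈ -0.604815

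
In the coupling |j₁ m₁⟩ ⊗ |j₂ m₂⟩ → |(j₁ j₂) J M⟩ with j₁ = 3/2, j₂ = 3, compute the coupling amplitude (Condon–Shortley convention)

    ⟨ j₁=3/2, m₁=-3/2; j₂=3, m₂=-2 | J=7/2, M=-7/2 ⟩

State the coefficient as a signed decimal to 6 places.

triangle: 1!·2!·5!/9! = 240/362880
(j±m)!: 0!·3!·1!·5!·0!·7! = 3628800
prefactor² = (2J+1)·Δ·N² = 19200
  k=1: −1/(1!·0!·2!·0!·0!·5!) = -1/240
Σ = -1/240  ⇒  CG² = 19200·(-1/240)² = 1/3
CG = −√(1/3) = -0.577350

-0.577350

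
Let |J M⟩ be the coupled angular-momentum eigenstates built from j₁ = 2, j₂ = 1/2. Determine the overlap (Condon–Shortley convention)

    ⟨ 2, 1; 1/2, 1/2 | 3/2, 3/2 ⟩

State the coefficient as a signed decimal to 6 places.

−√(1/5) ≈ -0.447214

√[4·1!3!0!/5! · 3!1!1!0!3!0!] = √(36/5)
  +(−1)^1/∏(1,0,0,0,3,0)! = -1/6  (running -1/6)
⟨..|..⟩ = √(36/5)·(-1/6) = -0.447214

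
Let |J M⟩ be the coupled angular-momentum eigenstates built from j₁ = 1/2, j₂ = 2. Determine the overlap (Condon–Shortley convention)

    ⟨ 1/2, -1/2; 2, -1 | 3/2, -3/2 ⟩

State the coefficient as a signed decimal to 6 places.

j₁+j₂−J=1  J+j₁−j₂=0  J−j₁+j₂=3  j₁+j₂+J+1=5
(j₁±m₁, j₂±m₂, J±M) = (0,1,1,3,0,3)
P² = 36/5
sum k=1..1:
  [1] −1/6 = -1/6
S = -1/6
C² = P²·S² = 1/5 ; C = -0.447214

−√(1/5) = -0.447214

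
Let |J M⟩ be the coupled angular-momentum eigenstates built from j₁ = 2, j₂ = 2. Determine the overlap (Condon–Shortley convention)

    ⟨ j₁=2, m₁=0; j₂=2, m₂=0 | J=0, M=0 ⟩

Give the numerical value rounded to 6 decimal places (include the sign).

+0.447214  (= +√(1/5))

triangle: 4!×0!×0!/5! = 24/120
(j±m)!: 2!×2!×2!×2!×0!×0! = 16
prefactor² = (2J+1)×Δ×N² = 16/5
  k=2: +1/(2!×2!×0!×0!×0!×0!) = 1/4
Σ = 1/4  ⇒  CG² = 16/5×1/4² = 1/5
CG = +√(1/5) = +0.447214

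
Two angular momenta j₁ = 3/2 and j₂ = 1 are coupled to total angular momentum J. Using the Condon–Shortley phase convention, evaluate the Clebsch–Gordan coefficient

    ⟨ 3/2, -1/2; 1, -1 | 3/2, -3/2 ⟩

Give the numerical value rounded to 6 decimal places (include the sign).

+√(2/5) = +0.632456

triangle: 1!*2!*1!/5! = 2/120
(j±m)!: 1!*2!*0!*2!*0!*3! = 24
prefactor² = (2J+1)*Δ*N² = 8/5
  k=0: +1/(0!*1!*2!*0!*0!*1!) = 1/2
Σ = 1/2  ⇒  CG² = 8/5*1/2² = 2/5
CG = +√(2/5) = +0.632456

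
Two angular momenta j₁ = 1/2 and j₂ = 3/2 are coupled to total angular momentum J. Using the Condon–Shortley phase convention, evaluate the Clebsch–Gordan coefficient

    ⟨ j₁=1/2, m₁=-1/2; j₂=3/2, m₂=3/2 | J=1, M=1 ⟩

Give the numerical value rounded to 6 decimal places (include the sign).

−√(3/4) ≈ -0.866025

triangle: 1!×0!×2!/4! = 2/24
(j±m)!: 0!×1!×3!×0!×2!×0! = 12
prefactor² = (2J+1)×Δ×N² = 3
  k=1: −1/(1!×0!×0!×2!×0!×0!) = -1/2
Σ = -1/2  ⇒  CG² = 3×(-1/2)² = 3/4
CG = −√(3/4) = -0.866025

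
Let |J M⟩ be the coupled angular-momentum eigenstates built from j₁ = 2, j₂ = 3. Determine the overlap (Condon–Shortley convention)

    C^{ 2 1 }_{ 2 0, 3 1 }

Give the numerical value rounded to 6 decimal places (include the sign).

+√(1/7) = +0.377964

√[5·3!1!3!/8! · 2!2!4!2!3!1!] = √(36/7)
  +(−1)^1/∏(1,2,1,3,0,0)! = -1/12  (running -1/12)
  +(−1)^2/∏(2,1,0,2,1,1)! = 1/4  (running 1/6)
⟨..|..⟩ = √(36/7)·(1/6) = +0.377964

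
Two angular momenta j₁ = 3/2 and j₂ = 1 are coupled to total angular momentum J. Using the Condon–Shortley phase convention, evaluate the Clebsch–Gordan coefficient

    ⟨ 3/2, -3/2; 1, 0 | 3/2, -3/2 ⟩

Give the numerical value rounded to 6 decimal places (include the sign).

-0.774597  (= −√(3/5))

√[4·1!2!1!/5! · 0!3!1!1!0!3!] = √(12/5)
  +(−1)^1/∏(1,0,2,0,0,1)! = -1/2  (running -1/2)
⟨..|..⟩ = √(12/5)·(-1/2) = -0.774597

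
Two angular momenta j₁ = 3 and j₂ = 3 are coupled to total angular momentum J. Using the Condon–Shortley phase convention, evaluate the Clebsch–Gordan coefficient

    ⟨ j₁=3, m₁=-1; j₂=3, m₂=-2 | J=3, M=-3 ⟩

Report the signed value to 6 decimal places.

j₁+j₂−J=3  J+j₁−j₂=3  J−j₁+j₂=3  j₁+j₂+J+1=10
(j₁±m₁, j₂±m₂, J±M) = (2,4,1,5,0,6)
P² = 1728
sum k=1..1:
  [1] −1/72 = -1/72
S = -1/72
C² = P²·S² = 1/3 ; C = -0.577350

-0.577350  (= −√(1/3))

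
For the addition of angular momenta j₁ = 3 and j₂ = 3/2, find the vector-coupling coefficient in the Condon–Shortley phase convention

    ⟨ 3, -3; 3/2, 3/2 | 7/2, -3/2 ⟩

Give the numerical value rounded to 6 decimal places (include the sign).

j₁+j₂−J=1  J+j₁−j₂=5  J−j₁+j₂=2  j₁+j₂+J+1=9
(j₁±m₁, j₂±m₂, J±M) = (0,6,3,0,2,5)
P² = 38400/7
sum k=1..1:
  [1] −1/240 = -1/240
S = -1/240
C² = P²·S² = 2/21 ; C = -0.308607

-0.308607  (= −√(2/21))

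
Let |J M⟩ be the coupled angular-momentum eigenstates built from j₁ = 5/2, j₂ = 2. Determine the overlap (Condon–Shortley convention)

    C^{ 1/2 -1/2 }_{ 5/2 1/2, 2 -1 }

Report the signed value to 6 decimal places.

triangle: 4!*1!*0!/6! = 24/720
(j±m)!: 3!*2!*1!*3!*0!*1! = 72
prefactor² = (2J+1)*Δ*N² = 24/5
  k=1: −1/(1!*3!*1!*0!*0!*0!) = -1/6
Σ = -1/6  ⇒  CG² = 24/5*(-1/6)² = 2/15
CG = −√(2/15) = -0.365148

-0.365148  (= −√(2/15))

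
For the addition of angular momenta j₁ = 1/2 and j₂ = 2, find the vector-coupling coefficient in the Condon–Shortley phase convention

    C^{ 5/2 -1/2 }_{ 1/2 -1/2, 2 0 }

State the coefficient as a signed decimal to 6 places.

+0.774597  (= +√(3/5))

√[6·0!1!4!/6! · 0!1!2!2!2!3!] = √(48/5)
  +(−1)^0/∏(0,0,1,2,0,2)! = 1/4  (running 1/4)
⟨..|..⟩ = √(48/5)·(1/4) = +0.774597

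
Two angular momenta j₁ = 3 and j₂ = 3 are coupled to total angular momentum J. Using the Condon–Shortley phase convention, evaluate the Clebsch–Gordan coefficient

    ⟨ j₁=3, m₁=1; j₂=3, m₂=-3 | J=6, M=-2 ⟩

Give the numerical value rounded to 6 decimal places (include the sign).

+√(1/33) ≈ +0.174078

√[13·0!6!6!/13! · 4!2!0!6!4!8!] = √(398131200/11)
  +(−1)^0/∏(0,0,2,0,4,6)! = 1/34560  (running 1/34560)
⟨..|..⟩ = √(398131200/11)·(1/34560) = +0.174078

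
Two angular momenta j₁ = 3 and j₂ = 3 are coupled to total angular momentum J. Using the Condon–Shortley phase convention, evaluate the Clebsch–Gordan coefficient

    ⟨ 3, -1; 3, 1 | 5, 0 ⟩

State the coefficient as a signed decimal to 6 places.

-0.545545  (= −√(25/84))

√[11·1!5!5!/12! · 2!4!4!2!5!5!] = √(76800/7)
  +(−1)^0/∏(0,1,4,4,1,1)! = 1/576  (running 1/576)
  +(−1)^1/∏(1,0,3,3,2,2)! = -1/144  (running -1/192)
⟨..|..⟩ = √(76800/7)·(-1/192) = -0.545545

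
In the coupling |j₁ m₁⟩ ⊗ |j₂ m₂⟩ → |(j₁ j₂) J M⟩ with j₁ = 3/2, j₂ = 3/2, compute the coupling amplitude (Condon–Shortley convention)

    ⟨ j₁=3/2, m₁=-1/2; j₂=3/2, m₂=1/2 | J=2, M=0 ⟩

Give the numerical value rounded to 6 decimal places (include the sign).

j₁+j₂−J=1  J+j₁−j₂=2  J−j₁+j₂=2  j₁+j₂+J+1=6
(j₁±m₁, j₂±m₂, J±M) = (1,2,2,1,2,2)
P² = 4/9
sum k=0..1:
  [0] +1/4 = 1/4
  [1] −1/1 = -1
S = -3/4
C² = P²·S² = 1/4 ; C = -0.500000

−√(1/4) = -0.500000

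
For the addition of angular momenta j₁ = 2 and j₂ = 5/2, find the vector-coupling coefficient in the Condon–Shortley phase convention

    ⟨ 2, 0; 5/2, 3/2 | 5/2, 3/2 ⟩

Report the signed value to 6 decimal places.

−√(1/70) ≈ -0.119523

triangle: 2!*2!*3!/8! = 24/40320
(j±m)!: 2!*2!*4!*1!*4!*1! = 2304
prefactor² = (2J+1)*Δ*N² = 288/35
  k=1: −1/(1!*1!*1!*3!*1!*0!) = -1/6
  k=2: +1/(2!*0!*0!*2!*2!*1!) = 1/8
Σ = -1/24  ⇒  CG² = 288/35*(-1/24)² = 1/70
CG = −√(1/70) = -0.119523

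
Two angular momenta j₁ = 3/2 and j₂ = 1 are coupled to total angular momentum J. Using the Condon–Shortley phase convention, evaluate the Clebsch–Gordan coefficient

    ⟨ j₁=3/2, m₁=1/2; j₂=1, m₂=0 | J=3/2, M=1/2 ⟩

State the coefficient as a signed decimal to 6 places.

+√(1/15) = +0.258199

√[4·1!2!1!/5! · 2!1!1!1!2!1!] = √(4/15)
  +(−1)^0/∏(0,1,1,1,1,0)! = 1  (running 1)
  +(−1)^1/∏(1,0,0,0,2,1)! = -1/2  (running 1/2)
⟨..|..⟩ = √(4/15)·(1/2) = +0.258199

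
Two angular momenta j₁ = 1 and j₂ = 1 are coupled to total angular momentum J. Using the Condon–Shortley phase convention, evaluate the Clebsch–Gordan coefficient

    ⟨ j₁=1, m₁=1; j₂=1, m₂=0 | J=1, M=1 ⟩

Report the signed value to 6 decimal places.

√[3·1!1!1!/4! · 2!0!1!1!2!0!] = √(1/2)
  +(−1)^0/∏(0,1,0,1,1,0)! = 1  (running 1)
⟨..|..⟩ = √(1/2)·(1) = +0.707107

+√(1/2) = +0.707107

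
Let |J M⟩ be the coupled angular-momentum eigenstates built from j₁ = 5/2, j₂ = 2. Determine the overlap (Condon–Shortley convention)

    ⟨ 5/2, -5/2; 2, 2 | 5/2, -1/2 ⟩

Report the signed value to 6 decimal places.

triangle: 2!*3!*2!/8! = 24/40320
(j±m)!: 0!*5!*4!*0!*2!*3! = 34560
prefactor² = (2J+1)*Δ*N² = 864/7
  k=2: +1/(2!*0!*3!*2!*0!*0!) = 1/24
Σ = 1/24  ⇒  CG² = 864/7*1/24² = 3/14
CG = +√(3/14) = +0.462910

+√(3/14) ≈ +0.462910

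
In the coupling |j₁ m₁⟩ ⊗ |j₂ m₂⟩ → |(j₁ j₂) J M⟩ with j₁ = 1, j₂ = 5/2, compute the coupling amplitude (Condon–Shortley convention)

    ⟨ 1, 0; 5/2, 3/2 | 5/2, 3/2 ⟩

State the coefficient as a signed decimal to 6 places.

−√(9/35) = -0.507093

j₁+j₂−J=1  J+j₁−j₂=1  J−j₁+j₂=4  j₁+j₂+J+1=7
(j₁±m₁, j₂±m₂, J±M) = (1,1,4,1,4,1)
P² = 576/35
sum k=0..1:
  [0] +1/24 = 1/24
  [1] −1/6 = -1/6
S = -1/8
C² = P²·S² = 9/35 ; C = -0.507093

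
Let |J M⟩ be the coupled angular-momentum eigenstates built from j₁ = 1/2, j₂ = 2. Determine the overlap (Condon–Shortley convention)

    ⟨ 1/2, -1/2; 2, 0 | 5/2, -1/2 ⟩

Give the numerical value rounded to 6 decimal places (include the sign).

+√(3/5) ≈ +0.774597

√[6·0!1!4!/6! · 0!1!2!2!2!3!] = √(48/5)
  +(−1)^0/∏(0,0,1,2,0,2)! = 1/4  (running 1/4)
⟨..|..⟩ = √(48/5)·(1/4) = +0.774597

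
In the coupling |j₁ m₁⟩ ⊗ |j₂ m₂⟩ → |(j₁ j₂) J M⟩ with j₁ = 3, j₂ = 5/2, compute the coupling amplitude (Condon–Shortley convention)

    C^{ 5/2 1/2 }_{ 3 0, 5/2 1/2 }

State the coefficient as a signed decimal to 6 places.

+0.276026  (= +√(8/105))

j₁+j₂−J=3  J+j₁−j₂=3  J−j₁+j₂=2  j₁+j₂+J+1=9
(j₁±m₁, j₂±m₂, J±M) = (3,3,3,2,3,2)
P² = 216/35
sum k=1..3:
  [1] −1/8 = -1/8
  [2] +1/4 = 1/4
  [3] −1/72 = -1/72
S = 1/9
C² = P²·S² = 8/105 ; C = +0.276026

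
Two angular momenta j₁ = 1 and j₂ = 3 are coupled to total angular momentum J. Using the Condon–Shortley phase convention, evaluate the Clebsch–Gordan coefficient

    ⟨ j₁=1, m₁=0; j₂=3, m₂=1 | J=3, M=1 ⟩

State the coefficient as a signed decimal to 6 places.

−√(1/12) ≈ -0.288675

triangle: 1!·1!·5!/8! = 120/40320
(j±m)!: 1!·1!·4!·2!·4!·2! = 2304
prefactor² = (2J+1)·Δ·N² = 48
  k=0: +1/(0!·1!·1!·4!·0!·1!) = 1/24
  k=1: −1/(1!·0!·0!·3!·1!·2!) = -1/12
Σ = -1/24  ⇒  CG² = 48·(-1/24)² = 1/12
CG = −√(1/12) = -0.288675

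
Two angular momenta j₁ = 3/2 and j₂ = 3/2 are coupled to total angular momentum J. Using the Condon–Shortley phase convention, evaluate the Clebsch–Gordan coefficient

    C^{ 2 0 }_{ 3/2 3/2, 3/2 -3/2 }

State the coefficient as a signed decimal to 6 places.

triangle: 1!×2!×2!/6! = 4/720
(j±m)!: 3!×0!×0!×3!×2!×2! = 144
prefactor² = (2J+1)×Δ×N² = 4
  k=0: +1/(0!×1!×0!×0!×2!×2!) = 1/4
Σ = 1/4  ⇒  CG² = 4×1/4² = 1/4
CG = +√(1/4) = +0.500000

+0.500000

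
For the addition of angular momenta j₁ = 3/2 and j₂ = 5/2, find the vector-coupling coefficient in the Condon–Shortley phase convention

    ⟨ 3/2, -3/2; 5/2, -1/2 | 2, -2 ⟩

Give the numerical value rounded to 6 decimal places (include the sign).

+√(1/7) = +0.377964

√[5·2!1!3!/7! · 0!3!2!3!0!4!] = √(144/7)
  +(−1)^2/∏(2,0,1,0,0,3)! = 1/12  (running 1/12)
⟨..|..⟩ = √(144/7)·(1/12) = +0.377964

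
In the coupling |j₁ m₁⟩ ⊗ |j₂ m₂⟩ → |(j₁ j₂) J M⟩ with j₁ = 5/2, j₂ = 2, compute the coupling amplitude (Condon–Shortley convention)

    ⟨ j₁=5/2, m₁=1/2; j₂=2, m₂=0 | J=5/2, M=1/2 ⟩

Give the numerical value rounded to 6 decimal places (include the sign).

j₁+j₂−J=2  J+j₁−j₂=3  J−j₁+j₂=2  j₁+j₂+J+1=8
(j₁±m₁, j₂±m₂, J±M) = (3,2,2,2,3,2)
P² = 72/35
sum k=0..2:
  [0] +1/8 = 1/8
  [1] −1/2 = -1/2
  [2] +1/24 = 1/24
S = -1/3
C² = P²·S² = 8/35 ; C = -0.478091

−√(8/35) = -0.478091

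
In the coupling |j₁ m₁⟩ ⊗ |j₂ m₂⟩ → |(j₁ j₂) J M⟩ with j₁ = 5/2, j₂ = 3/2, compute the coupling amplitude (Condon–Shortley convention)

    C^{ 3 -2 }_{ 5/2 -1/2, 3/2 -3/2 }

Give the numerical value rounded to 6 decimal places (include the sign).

j₁+j₂−J=1  J+j₁−j₂=4  J−j₁+j₂=2  j₁+j₂+J+1=8
(j₁±m₁, j₂±m₂, J±M) = (2,3,0,3,1,5)
P² = 72
sum k=0..0:
  [0] +1/12 = 1/12
S = 1/12
C² = P²·S² = 1/2 ; C = +0.707107

+√(1/2) = +0.707107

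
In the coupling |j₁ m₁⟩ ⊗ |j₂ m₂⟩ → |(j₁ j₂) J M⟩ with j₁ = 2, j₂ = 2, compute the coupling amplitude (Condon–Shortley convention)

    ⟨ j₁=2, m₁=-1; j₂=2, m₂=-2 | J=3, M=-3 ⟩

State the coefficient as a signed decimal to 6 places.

triangle: 1!*3!*3!/8! = 36/40320
(j±m)!: 1!*3!*0!*4!*0!*6! = 103680
prefactor² = (2J+1)*Δ*N² = 648
  k=0: +1/(0!*1!*3!*0!*0!*3!) = 1/36
Σ = 1/36  ⇒  CG² = 648*1/36² = 1/2
CG = +√(1/2) = +0.707107

+√(1/2) = +0.707107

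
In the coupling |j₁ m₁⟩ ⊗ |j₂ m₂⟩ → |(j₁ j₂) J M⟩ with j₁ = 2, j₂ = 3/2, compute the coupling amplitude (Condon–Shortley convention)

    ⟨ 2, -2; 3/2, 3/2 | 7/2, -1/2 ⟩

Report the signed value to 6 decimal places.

√[8·0!4!3!/8! · 0!4!3!0!3!4!] = √(20736/35)
  +(−1)^0/∏(0,0,4,3,0,0)! = 1/144  (running 1/144)
⟨..|..⟩ = √(20736/35)·(1/144) = +0.169031

+√(1/35) = +0.169031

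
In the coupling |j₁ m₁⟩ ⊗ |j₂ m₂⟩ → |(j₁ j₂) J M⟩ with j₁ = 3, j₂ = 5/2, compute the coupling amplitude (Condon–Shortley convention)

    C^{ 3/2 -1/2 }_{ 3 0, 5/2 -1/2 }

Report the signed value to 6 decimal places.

+√(4/35) ≈ +0.338062

√[4·4!2!1!/8! · 3!3!2!3!1!2!] = √(144/35)
  +(−1)^1/∏(1,3,2,1,0,0)! = -1/12  (running -1/12)
  +(−1)^2/∏(2,2,1,0,1,1)! = 1/4  (running 1/6)
⟨..|..⟩ = √(144/35)·(1/6) = +0.338062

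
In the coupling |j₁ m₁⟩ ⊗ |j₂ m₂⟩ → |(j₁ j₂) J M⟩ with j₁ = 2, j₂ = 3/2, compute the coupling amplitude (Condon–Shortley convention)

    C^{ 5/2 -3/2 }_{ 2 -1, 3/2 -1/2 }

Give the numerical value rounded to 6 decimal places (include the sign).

j₁+j₂−J=1  J+j₁−j₂=3  J−j₁+j₂=2  j₁+j₂+J+1=7
(j₁±m₁, j₂±m₂, J±M) = (1,3,1,2,1,4)
P² = 144/35
sum k=0..1:
  [0] +1/6 = 1/6
  [1] −1/4 = -1/4
S = -1/12
C² = P²·S² = 1/35 ; C = -0.169031

-0.169031  (= −√(1/35))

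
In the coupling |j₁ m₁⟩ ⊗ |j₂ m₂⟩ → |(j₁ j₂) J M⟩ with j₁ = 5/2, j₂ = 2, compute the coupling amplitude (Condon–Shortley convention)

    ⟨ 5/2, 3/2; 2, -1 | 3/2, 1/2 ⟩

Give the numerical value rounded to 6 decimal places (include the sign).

−√(2/105) = -0.138013

√[4·3!2!1!/7! · 4!1!1!3!2!1!] = √(96/35)
  +(−1)^0/∏(0,3,1,1,1,0)! = 1/6  (running 1/6)
  +(−1)^1/∏(1,2,0,0,2,1)! = -1/4  (running -1/12)
⟨..|..⟩ = √(96/35)·(-1/12) = -0.138013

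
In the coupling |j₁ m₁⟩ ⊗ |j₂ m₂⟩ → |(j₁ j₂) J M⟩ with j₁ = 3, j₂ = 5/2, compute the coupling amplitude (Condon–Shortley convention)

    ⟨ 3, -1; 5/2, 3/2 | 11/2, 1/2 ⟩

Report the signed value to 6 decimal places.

√[12·0!6!5!/12! · 2!4!4!1!6!5!] = √(16588800/77)
  +(−1)^0/∏(0,0,4,4,2,1)! = 1/1152  (running 1/1152)
⟨..|..⟩ = √(16588800/77)·(1/1152) = +0.402911

+√(25/154) = +0.402911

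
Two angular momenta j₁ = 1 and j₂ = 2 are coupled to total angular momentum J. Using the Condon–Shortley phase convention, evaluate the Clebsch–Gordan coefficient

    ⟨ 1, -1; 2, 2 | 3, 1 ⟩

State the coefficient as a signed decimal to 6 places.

√[7·0!2!4!/7! · 0!2!4!0!4!2!] = √(768/5)
  +(−1)^0/∏(0,0,2,4,0,0)! = 1/48  (running 1/48)
⟨..|..⟩ = √(768/5)·(1/48) = +0.258199

+0.258199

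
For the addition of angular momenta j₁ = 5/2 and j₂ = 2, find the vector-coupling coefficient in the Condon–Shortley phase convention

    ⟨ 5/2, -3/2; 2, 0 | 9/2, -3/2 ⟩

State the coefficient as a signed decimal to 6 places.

+0.597614  (= +√(5/14))

√[10·0!5!4!/10! · 1!4!2!2!3!6!] = √(23040/7)
  +(−1)^0/∏(0,0,4,2,1,2)! = 1/96  (running 1/96)
⟨..|..⟩ = √(23040/7)·(1/96) = +0.597614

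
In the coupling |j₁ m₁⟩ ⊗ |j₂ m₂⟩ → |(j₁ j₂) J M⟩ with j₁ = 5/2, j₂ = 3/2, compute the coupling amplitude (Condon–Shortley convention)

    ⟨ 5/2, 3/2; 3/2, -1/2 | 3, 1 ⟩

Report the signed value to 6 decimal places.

+0.639010  (= +√(49/120))

j₁+j₂−J=1  J+j₁−j₂=4  J−j₁+j₂=2  j₁+j₂+J+1=8
(j₁±m₁, j₂±m₂, J±M) = (4,1,1,2,4,2)
P² = 96/5
sum k=0..1:
  [0] +1/6 = 1/6
  [1] −1/48 = -1/48
S = 7/48
C² = P²·S² = 49/120 ; C = +0.639010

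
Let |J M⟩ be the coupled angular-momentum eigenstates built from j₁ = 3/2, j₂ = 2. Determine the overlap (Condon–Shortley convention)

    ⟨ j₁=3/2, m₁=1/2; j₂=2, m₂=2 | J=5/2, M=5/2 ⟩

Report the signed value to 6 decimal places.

j₁+j₂−J=1  J+j₁−j₂=2  J−j₁+j₂=3  j₁+j₂+J+1=7
(j₁±m₁, j₂±m₂, J±M) = (2,1,4,0,5,0)
P² = 576/7
sum k=1..1:
  [1] −1/12 = -1/12
S = -1/12
C² = P²·S² = 4/7 ; C = -0.755929

−√(4/7) = -0.755929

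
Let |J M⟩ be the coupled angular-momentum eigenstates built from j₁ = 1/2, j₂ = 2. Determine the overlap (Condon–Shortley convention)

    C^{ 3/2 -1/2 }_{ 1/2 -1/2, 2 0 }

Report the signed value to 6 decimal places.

j₁+j₂−J=1  J+j₁−j₂=0  J−j₁+j₂=3  j₁+j₂+J+1=5
(j₁±m₁, j₂±m₂, J±M) = (0,1,2,2,1,2)
P² = 8/5
sum k=1..1:
  [1] −1/2 = -1/2
S = -1/2
C² = P²·S² = 2/5 ; C = -0.632456

−√(2/5) = -0.632456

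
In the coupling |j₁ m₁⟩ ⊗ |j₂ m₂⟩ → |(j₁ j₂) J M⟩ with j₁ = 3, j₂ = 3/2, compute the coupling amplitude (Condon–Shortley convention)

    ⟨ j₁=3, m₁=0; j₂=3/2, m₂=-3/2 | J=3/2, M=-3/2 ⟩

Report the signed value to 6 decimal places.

√[4·3!3!0!/7! · 3!3!0!3!0!3!] = √(1296/35)
  +(−1)^0/∏(0,3,3,0,0,0)! = 1/36  (running 1/36)
⟨..|..⟩ = √(1296/35)·(1/36) = +0.169031

+0.169031  (= +√(1/35))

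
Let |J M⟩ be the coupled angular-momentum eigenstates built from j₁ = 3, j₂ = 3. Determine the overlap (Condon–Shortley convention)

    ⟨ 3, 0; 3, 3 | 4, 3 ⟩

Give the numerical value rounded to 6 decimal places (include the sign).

+√(9/22) = +0.639602

triangle: 2!*4!*4!/11! = 1152/39916800
(j±m)!: 3!*3!*6!*0!*7!*1! = 130636800
prefactor² = (2J+1)*Δ*N² = 373248/11
  k=2: +1/(2!*0!*1!*4!*3!*0!) = 1/288
Σ = 1/288  ⇒  CG² = 373248/11*1/288² = 9/22
CG = +√(9/22) = +0.639602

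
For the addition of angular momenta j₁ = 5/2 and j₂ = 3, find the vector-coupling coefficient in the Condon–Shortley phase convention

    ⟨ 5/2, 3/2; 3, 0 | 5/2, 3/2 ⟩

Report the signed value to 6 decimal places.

−√(7/30) = -0.483046

√[6·3!2!3!/9! · 4!1!3!3!4!1!] = √(864/35)
  +(−1)^0/∏(0,3,1,3,1,0)! = 1/36  (running 1/36)
  +(−1)^1/∏(1,2,0,2,2,1)! = -1/8  (running -7/72)
⟨..|..⟩ = √(864/35)·(-7/72) = -0.483046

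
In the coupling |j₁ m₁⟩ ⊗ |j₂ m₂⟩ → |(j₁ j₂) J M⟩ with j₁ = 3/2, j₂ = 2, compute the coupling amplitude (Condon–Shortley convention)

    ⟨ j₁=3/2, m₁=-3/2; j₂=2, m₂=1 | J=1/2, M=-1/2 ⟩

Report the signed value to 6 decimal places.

j₁+j₂−J=3  J+j₁−j₂=0  J−j₁+j₂=1  j₁+j₂+J+1=5
(j₁±m₁, j₂±m₂, J±M) = (0,3,3,1,0,1)
P² = 18/5
sum k=3..3:
  [3] −1/6 = -1/6
S = -1/6
C² = P²·S² = 1/10 ; C = -0.316228

-0.316228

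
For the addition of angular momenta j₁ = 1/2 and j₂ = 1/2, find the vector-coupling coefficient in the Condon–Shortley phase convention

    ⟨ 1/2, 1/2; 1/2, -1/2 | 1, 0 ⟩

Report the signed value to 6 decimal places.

j₁+j₂−J=0  J+j₁−j₂=1  J−j₁+j₂=1  j₁+j₂+J+1=3
(j₁±m₁, j₂±m₂, J±M) = (1,0,0,1,1,1)
P² = 1/2
sum k=0..0:
  [0] +1/1 = 1
S = 1
C² = P²·S² = 1/2 ; C = +0.707107

+√(1/2) ≈ +0.707107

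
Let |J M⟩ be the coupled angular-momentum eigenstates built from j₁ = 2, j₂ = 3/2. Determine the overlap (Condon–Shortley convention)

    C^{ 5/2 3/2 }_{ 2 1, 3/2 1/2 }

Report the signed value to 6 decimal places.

+√(1/35) ≈ +0.169031

j₁+j₂−J=1  J+j₁−j₂=3  J−j₁+j₂=2  j₁+j₂+J+1=7
(j₁±m₁, j₂±m₂, J±M) = (3,1,2,1,4,1)
P² = 144/35
sum k=0..1:
  [0] +1/4 = 1/4
  [1] −1/6 = -1/6
S = 1/12
C² = P²·S² = 1/35 ; C = +0.169031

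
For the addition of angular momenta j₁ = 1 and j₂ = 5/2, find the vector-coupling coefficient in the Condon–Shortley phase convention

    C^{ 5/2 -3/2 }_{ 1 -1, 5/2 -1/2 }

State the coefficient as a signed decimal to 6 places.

j₁+j₂−J=1  J+j₁−j₂=1  J−j₁+j₂=4  j₁+j₂+J+1=7
(j₁±m₁, j₂±m₂, J±M) = (0,2,2,3,1,4)
P² = 576/35
sum k=1..1:
  [1] −1/6 = -1/6
S = -1/6
C² = P²·S² = 16/35 ; C = -0.676123

-0.676123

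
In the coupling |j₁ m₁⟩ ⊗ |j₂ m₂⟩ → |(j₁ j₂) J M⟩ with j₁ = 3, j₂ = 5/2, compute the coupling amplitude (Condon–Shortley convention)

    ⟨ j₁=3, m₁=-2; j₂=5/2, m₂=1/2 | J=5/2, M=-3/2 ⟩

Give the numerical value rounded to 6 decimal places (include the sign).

+√(1/14) = +0.267261

√[6·3!3!2!/9! · 1!5!3!2!1!4!] = √(288/7)
  +(−1)^2/∏(2,1,3,1,0,1)! = 1/12  (running 1/12)
  +(−1)^3/∏(3,0,2,0,1,2)! = -1/24  (running 1/24)
⟨..|..⟩ = √(288/7)·(1/24) = +0.267261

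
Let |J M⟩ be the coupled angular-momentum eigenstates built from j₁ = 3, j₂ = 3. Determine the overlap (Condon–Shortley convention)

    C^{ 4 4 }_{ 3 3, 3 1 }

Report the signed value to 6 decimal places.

+√(3/11) = +0.522233

triangle: 2!*4!*4!/11! = 1152/39916800
(j±m)!: 6!*0!*4!*2!*8!*0! = 1393459200
prefactor² = (2J+1)*Δ*N² = 3981312/11
  k=0: +1/(0!*2!*0!*4!*4!*0!) = 1/1152
Σ = 1/1152  ⇒  CG² = 3981312/11*1/1152² = 3/11
CG = +√(3/11) = +0.522233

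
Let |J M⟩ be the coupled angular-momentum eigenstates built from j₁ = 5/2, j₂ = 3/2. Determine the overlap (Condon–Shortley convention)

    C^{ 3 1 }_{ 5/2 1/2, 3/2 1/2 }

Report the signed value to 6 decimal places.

-0.129099  (= −√(1/60))

j₁+j₂−J=1  J+j₁−j₂=4  J−j₁+j₂=2  j₁+j₂+J+1=8
(j₁±m₁, j₂±m₂, J±M) = (3,2,2,1,4,2)
P² = 48/5
sum k=0..1:
  [0] +1/8 = 1/8
  [1] −1/6 = -1/6
S = -1/24
C² = P²·S² = 1/60 ; C = -0.129099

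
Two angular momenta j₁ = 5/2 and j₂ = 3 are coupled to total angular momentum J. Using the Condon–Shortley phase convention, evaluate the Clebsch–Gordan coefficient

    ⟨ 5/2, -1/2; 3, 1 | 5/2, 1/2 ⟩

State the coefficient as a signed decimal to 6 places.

triangle: 3!·2!·3!/9! = 72/362880
(j±m)!: 2!·3!·4!·2!·3!·2! = 6912
prefactor² = (2J+1)·Δ·N² = 288/35
  k=1: −1/(1!·2!·2!·3!·0!·0!) = -1/24
  k=2: +1/(2!·1!·1!·2!·1!·1!) = 1/4
  k=3: −1/(3!·0!·0!·1!·2!·2!) = -1/24
Σ = 1/6  ⇒  CG² = 288/35·1/6² = 8/35
CG = +√(8/35) = +0.478091

+√(8/35) = +0.478091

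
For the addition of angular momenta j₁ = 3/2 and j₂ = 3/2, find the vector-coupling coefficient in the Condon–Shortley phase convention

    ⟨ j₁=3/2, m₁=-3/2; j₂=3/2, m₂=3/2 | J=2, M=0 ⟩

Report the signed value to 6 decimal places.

−√(1/4) = -0.500000

j₁+j₂−J=1  J+j₁−j₂=2  J−j₁+j₂=2  j₁+j₂+J+1=6
(j₁±m₁, j₂±m₂, J±M) = (0,3,3,0,2,2)
P² = 4
sum k=1..1:
  [1] −1/4 = -1/4
S = -1/4
C² = P²·S² = 1/4 ; C = -0.500000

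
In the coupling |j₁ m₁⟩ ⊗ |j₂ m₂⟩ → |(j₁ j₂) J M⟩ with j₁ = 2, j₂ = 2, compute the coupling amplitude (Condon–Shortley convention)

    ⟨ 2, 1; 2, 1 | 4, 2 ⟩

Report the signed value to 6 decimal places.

√[9·0!4!4!/9! · 3!1!3!1!6!2!] = √(5184/7)
  +(−1)^0/∏(0,0,1,3,3,1)! = 1/36  (running 1/36)
⟨..|..⟩ = √(5184/7)·(1/36) = +0.755929

+√(4/7) ≈ +0.755929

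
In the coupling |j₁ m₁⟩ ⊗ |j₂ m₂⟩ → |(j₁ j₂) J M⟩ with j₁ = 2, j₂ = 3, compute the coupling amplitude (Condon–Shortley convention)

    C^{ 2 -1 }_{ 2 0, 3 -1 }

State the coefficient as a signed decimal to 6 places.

j₁+j₂−J=3  J+j₁−j₂=1  J−j₁+j₂=3  j₁+j₂+J+1=8
(j₁±m₁, j₂±m₂, J±M) = (2,2,2,4,1,3)
P² = 36/7
sum k=1..2:
  [1] −1/4 = -1/4
  [2] +1/12 = 1/12
S = -1/6
C² = P²·S² = 1/7 ; C = -0.377964

−√(1/7) = -0.377964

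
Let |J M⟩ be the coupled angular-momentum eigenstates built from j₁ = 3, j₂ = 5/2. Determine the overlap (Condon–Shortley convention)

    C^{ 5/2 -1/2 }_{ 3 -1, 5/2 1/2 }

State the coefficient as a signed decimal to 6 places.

+0.478091  (= +√(8/35))

triangle: 3!*3!*2!/9! = 72/362880
(j±m)!: 2!*4!*3!*2!*2!*3! = 6912
prefactor² = (2J+1)*Δ*N² = 288/35
  k=1: −1/(1!*2!*3!*2!*0!*0!) = -1/24
  k=2: +1/(2!*1!*2!*1!*1!*1!) = 1/4
  k=3: −1/(3!*0!*1!*0!*2!*2!) = -1/24
Σ = 1/6  ⇒  CG² = 288/35*1/6² = 8/35
CG = +√(8/35) = +0.478091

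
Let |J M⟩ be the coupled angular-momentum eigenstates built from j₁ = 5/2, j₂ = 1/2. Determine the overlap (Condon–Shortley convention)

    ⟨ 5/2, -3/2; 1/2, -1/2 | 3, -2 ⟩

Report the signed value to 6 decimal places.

j₁+j₂−J=0  J+j₁−j₂=5  J−j₁+j₂=1  j₁+j₂+J+1=7
(j₁±m₁, j₂±m₂, J±M) = (1,4,0,1,1,5)
P² = 480
sum k=0..0:
  [0] +1/24 = 1/24
S = 1/24
C² = P²·S² = 5/6 ; C = +0.912871

+√(5/6) = +0.912871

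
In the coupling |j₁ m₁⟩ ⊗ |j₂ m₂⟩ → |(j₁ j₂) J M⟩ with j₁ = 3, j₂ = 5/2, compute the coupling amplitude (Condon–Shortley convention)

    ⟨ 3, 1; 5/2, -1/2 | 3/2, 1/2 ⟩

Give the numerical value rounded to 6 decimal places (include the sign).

triangle: 4!·2!·1!/8! = 48/40320
(j±m)!: 4!·2!·2!·3!·2!·1! = 1152
prefactor² = (2J+1)·Δ·N² = 192/35
  k=1: −1/(1!·3!·1!·1!·1!·0!) = -1/6
  k=2: +1/(2!·2!·0!·0!·2!·1!) = 1/8
Σ = -1/24  ⇒  CG² = 192/35·(-1/24)² = 1/105
CG = −√(1/105) = -0.097590

-0.097590  (= −√(1/105))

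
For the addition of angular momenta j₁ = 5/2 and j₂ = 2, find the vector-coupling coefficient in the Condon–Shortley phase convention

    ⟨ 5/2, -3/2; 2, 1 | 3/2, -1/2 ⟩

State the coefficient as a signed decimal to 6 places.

j₁+j₂−J=3  J+j₁−j₂=2  J−j₁+j₂=1  j₁+j₂+J+1=7
(j₁±m₁, j₂±m₂, J±M) = (1,4,3,1,1,2)
P² = 96/35
sum k=2..3:
  [2] +1/4 = 1/4
  [3] −1/6 = -1/6
S = 1/12
C² = P²·S² = 2/105 ; C = +0.138013

+0.138013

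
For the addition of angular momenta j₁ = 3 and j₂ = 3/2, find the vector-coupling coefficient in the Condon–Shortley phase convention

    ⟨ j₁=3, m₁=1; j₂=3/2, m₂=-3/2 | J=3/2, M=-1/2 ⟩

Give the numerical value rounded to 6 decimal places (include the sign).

+0.338062

triangle: 3!·3!·0!/7! = 36/5040
(j±m)!: 4!·2!·0!·3!·1!·2! = 576
prefactor² = (2J+1)·Δ·N² = 576/35
  k=0: +1/(0!·3!·2!·0!·1!·0!) = 1/12
Σ = 1/12  ⇒  CG² = 576/35·1/12² = 4/35
CG = +√(4/35) = +0.338062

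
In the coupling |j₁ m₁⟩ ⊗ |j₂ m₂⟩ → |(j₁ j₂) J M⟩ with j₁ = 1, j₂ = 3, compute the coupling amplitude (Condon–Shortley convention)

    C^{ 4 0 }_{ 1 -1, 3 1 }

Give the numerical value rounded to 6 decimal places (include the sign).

+√(3/14) ≈ +0.462910

√[9·0!2!6!/9! · 0!2!4!2!4!4!] = √(13824/7)
  +(−1)^0/∏(0,0,2,4,0,2)! = 1/96  (running 1/96)
⟨..|..⟩ = √(13824/7)·(1/96) = +0.462910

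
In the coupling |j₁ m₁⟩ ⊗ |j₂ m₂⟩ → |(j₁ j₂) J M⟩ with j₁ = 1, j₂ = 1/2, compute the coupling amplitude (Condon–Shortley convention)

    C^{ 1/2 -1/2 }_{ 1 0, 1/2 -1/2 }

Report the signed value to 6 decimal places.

+√(1/3) = +0.577350

triangle: 1!*1!*0!/3! = 1/6
(j±m)!: 1!*1!*0!*1!*0!*1! = 1
prefactor² = (2J+1)*Δ*N² = 1/3
  k=0: +1/(0!*1!*1!*0!*0!*0!) = 1
Σ = 1  ⇒  CG² = 1/3*1² = 1/3
CG = +√(1/3) = +0.577350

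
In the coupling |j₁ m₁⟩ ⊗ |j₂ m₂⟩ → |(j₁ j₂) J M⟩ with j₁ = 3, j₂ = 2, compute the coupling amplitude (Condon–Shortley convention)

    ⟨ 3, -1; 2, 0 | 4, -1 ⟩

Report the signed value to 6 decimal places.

j₁+j₂−J=1  J+j₁−j₂=5  J−j₁+j₂=3  j₁+j₂+J+1=10
(j₁±m₁, j₂±m₂, J±M) = (2,4,2,2,3,5)
P² = 1728/7
sum k=0..1:
  [0] +1/48 = 1/48
  [1] −1/24 = -1/24
S = -1/48
C² = P²·S² = 3/28 ; C = -0.327327

-0.327327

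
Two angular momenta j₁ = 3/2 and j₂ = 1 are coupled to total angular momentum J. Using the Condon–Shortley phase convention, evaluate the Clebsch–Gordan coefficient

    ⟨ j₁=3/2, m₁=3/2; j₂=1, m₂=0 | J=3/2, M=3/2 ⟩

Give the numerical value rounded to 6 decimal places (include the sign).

+√(3/5) = +0.774597

√[4·1!2!1!/5! · 3!0!1!1!3!0!] = √(12/5)
  +(−1)^0/∏(0,1,0,1,2,0)! = 1/2  (running 1/2)
⟨..|..⟩ = √(12/5)·(1/2) = +0.774597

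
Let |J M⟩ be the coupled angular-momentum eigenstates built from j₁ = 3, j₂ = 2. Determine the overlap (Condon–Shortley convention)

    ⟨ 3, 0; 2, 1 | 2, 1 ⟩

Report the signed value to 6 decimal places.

j₁+j₂−J=3  J+j₁−j₂=3  J−j₁+j₂=1  j₁+j₂+J+1=8
(j₁±m₁, j₂±m₂, J±M) = (3,3,3,1,3,1)
P² = 81/14
sum k=2..3:
  [2] +1/4 = 1/4
  [3] −1/36 = -1/36
S = 2/9
C² = P²·S² = 2/7 ; C = +0.534522

+0.534522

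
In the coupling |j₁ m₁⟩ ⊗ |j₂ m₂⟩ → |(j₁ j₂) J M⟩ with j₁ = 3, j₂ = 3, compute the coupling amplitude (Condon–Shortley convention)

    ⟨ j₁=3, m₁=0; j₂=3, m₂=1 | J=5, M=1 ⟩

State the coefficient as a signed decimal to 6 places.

j₁+j₂−J=1  J+j₁−j₂=5  J−j₁+j₂=5  j₁+j₂+J+1=12
(j₁±m₁, j₂±m₂, J±M) = (3,3,4,2,6,4)
P² = 69120/7
sum k=0..1:
  [0] +1/288 = 1/288
  [1] −1/144 = -1/144
S = -1/288
C² = P²·S² = 5/42 ; C = -0.345033

−√(5/42) ≈ -0.345033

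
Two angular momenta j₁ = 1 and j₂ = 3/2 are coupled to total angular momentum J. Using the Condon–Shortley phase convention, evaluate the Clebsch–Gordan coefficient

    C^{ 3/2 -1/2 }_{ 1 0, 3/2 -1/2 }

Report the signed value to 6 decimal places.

+√(1/15) = +0.258199

√[4·1!1!2!/5! · 1!1!1!2!1!2!] = √(4/15)
  +(−1)^0/∏(0,1,1,1,0,1)! = 1  (running 1)
  +(−1)^1/∏(1,0,0,0,1,2)! = -1/2  (running 1/2)
⟨..|..⟩ = √(4/15)·(1/2) = +0.258199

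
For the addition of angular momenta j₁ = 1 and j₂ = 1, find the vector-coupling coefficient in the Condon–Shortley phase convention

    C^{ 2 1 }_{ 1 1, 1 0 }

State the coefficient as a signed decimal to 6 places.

+0.707107  (= +√(1/2))

triangle: 0!·2!·2!/5! = 4/120
(j±m)!: 2!·0!·1!·1!·3!·1! = 12
prefactor² = (2J+1)·Δ·N² = 2
  k=0: +1/(0!·0!·0!·1!·2!·1!) = 1/2
Σ = 1/2  ⇒  CG² = 2·1/2² = 1/2
CG = +√(1/2) = +0.707107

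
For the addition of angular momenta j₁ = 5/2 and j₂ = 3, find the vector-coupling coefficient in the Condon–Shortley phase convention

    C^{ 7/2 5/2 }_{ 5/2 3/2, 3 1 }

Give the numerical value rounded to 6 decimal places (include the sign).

j₁+j₂−J=2  J+j₁−j₂=3  J−j₁+j₂=4  j₁+j₂+J+1=10
(j₁±m₁, j₂±m₂, J±M) = (4,1,4,2,6,1)
P² = 18432/35
sum k=0..1:
  [0] +1/96 = 1/96
  [1] −1/36 = -1/36
S = -5/288
C² = P²·S² = 10/63 ; C = -0.398410

-0.398410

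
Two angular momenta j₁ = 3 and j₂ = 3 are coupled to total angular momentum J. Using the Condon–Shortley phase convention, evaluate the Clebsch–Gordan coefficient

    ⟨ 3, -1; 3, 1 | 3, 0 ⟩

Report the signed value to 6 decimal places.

√[7·3!3!3!/10! · 2!4!4!2!3!3!] = √(864/25)
  +(−1)^1/∏(1,2,3,3,0,0)! = -1/72  (running -1/72)
  +(−1)^2/∏(2,1,2,2,1,1)! = 1/8  (running 1/9)
  +(−1)^3/∏(3,0,1,1,2,2)! = -1/24  (running 5/72)
⟨..|..⟩ = √(864/25)·(5/72) = +0.408248

+√(1/6) = +0.408248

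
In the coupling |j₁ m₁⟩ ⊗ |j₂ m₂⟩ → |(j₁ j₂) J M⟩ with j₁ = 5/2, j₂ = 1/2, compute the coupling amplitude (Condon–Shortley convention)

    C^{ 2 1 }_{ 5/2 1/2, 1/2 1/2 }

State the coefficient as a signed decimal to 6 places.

triangle: 1!*4!*0!/6! = 24/720
(j±m)!: 3!*2!*1!*0!*3!*1! = 72
prefactor² = (2J+1)*Δ*N² = 12
  k=1: −1/(1!*0!*1!*0!*3!*0!) = -1/6
Σ = -1/6  ⇒  CG² = 12*(-1/6)² = 1/3
CG = −√(1/3) = -0.577350

−√(1/3) = -0.577350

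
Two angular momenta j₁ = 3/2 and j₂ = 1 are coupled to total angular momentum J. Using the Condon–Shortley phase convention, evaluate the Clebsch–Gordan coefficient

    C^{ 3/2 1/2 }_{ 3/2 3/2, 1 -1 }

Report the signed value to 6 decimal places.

√[4·1!2!1!/5! · 3!0!0!2!2!1!] = √(8/5)
  +(−1)^0/∏(0,1,0,0,2,1)! = 1/2  (running 1/2)
⟨..|..⟩ = √(8/5)·(1/2) = +0.632456

+√(2/5) = +0.632456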